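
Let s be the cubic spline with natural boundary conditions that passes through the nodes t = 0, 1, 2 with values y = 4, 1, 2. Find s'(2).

Let M_i = s''(x_i). Step sizes h_i = 1, 1; slopes of the chords Δ_i = (y_(i+1) - y_i)/h_i = -3, 1.
  1·M_0 + 4·M_1 + 1·M_2 = 6(Δ_1 - Δ_0) = 24
Natural end conditions: M_0 = M_2 = 0.
Hence M_0 = 0, M_1 = 6, M_2 = 0.
On [1, 2], s'(t) = b_1 + 2c_1·(t - 1) + 3d_1·(t - 1)² with b_1 = Δ_1 - h_1(2M_1 + M_2)/6 = -1, c_1 = M_1/2 = 3, d_1 = (M_2 - M_1)/(6h_1) = -1. So s'(2) = 2.

2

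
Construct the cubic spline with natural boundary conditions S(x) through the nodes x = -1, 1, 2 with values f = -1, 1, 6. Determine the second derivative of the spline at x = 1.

Write M_i for S''(x_i). With h_i = 2, 1 and divided differences Δ_i = 1, 5, the continuity of S' gives the tridiagonal system
  2·M_0 + 6·M_1 + 1·M_2 = 6(Δ_1 - Δ_0) = 24
Natural end conditions: M_0 = M_2 = 0.
Hence M_0 = 0, M_1 = 4, M_2 = 0.

4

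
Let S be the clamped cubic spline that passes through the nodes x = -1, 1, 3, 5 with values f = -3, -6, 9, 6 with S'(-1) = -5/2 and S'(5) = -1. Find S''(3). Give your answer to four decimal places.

-10.9000

With σ_i denoting the second derivative at x_i, h_i = 2, 2, 2, and Δ_i = (y_(i+1) − y_i)/h_i = -3/2, 15/2, -3/2:
  2·σ_0 + 8·σ_1 + 2·σ_2 = 6(Δ_1 - Δ_0) = 54
  2·σ_1 + 8·σ_2 + 2·σ_3 = 6(Δ_2 - Δ_1) = -54
Clamped end conditions give two more equations: 2h_0·σ_0 + h_0·σ_1 = 6(Δ_0 - S'(-1)) = 6 and h_2·σ_2 + 2h_2·σ_3 = 6(S'(5) - Δ_2) = 3.
Hence σ_0 = -37/10, σ_1 = 52/5, σ_2 = -109/10, σ_3 = 31/5.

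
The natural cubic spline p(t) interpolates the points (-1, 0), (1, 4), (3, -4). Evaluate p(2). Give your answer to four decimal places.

Write M_i for p''(x_i). With h_i = 2, 2 and divided differences Δ_i = 2, -4, the continuity of p' gives the tridiagonal system
  2·M_0 + 8·M_1 + 2·M_2 = 6(Δ_1 - Δ_0) = -36
Natural end conditions: M_0 = M_2 = 0.
Forward elimination and back-substitution give M_0 = 0, M_1 = -9/2, M_2 = 0.
On [1, 3], p(t) = 4 - 1·(t - 1) - 9/4·(t - 1)² + 3/8·(t - 1)³.
With (t - 1) = 1: p(2) = 9/8.

1.1250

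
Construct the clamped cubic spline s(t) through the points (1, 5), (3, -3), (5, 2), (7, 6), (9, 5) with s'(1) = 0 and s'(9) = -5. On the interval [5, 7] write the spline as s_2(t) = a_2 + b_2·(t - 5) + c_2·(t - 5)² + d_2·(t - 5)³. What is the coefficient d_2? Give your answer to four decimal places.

0.2500

Put M_i = s'' at the i-th knot. Here h = (2, 2, 2, 2) and Δ = (-4, 5/2, 2, -1/2), so the interior equations h_(i-1)·M_(i-1) + 2(h_(i-1)+h_i)·M_i + h_i·M_(i+1) = 6(Δ_i − Δ_(i-1)) read
  2·M_0 + 8·M_1 + 2·M_2 = 6(Δ_1 - Δ_0) = 39
  2·M_1 + 8·M_2 + 2·M_3 = 6(Δ_2 - Δ_1) = -3
  2·M_2 + 8·M_3 + 2·M_4 = 6(Δ_3 - Δ_2) = -15
Clamped end conditions give two more equations: 2h_0·M_0 + h_0·M_1 = 6(Δ_0 - s'(1)) = -24 and h_3·M_3 + 2h_3·M_4 = 6(s'(9) - Δ_3) = -27.
Solving the tridiagonal system: M_0 = -10, M_1 = 8, M_2 = -5/2, M_3 = 1/2, M_4 = -7.
On [5, 7], with s_2(t) = a_2 + b_2·(t - 5) + c_2·(t - 5)² + d_2·(t - 5)³: c_2 = M_2/2 = -5/4, d_2 = (M_3 - M_2)/(6h_2) = 1/4, b_2 = Δ_2 - h_2(2M_2 + M_3)/6 = 7/2.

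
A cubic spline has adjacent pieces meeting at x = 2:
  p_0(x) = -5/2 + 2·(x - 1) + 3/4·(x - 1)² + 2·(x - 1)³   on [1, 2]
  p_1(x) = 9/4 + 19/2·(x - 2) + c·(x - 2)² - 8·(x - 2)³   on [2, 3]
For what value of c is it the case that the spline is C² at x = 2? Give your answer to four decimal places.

6.7500

p_0''(x) = 3/2 + 12·(x - 1), so p_0''(2) = 27/2. On the right, p_1''(2) = 2c, so c = 27/4.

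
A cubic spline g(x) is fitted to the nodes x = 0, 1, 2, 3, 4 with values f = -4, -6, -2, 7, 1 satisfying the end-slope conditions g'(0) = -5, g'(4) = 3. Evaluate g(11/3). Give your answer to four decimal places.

With σ_i denoting the second derivative at x_i, h_i = 1, 1, 1, 1, and Δ_i = (y_(i+1) − y_i)/h_i = -2, 4, 9, -6:
  1·σ_0 + 4·σ_1 + 1·σ_2 = 6(Δ_1 - Δ_0) = 36
  1·σ_1 + 4·σ_2 + 1·σ_3 = 6(Δ_2 - Δ_1) = 30
  1·σ_2 + 4·σ_3 + 1·σ_4 = 6(Δ_3 - Δ_2) = -90
Clamped end conditions give two more equations: 2h_0·σ_0 + h_0·σ_1 = 6(Δ_0 - g'(0)) = 18 and h_3·σ_3 + 2h_3·σ_4 = 6(g'(4) - Δ_3) = 54.
Hence σ_0 = 209/28, σ_1 = 43/14, σ_2 = 65/4, σ_3 = -533/14, σ_4 = 1289/28.
On [3, 4], g(x) = 7 - 55/56·(x - 3) - 533/28·(x - 3)² + 785/56·(x - 3)³.
With (x - 3) = 2/3: g(11/3) = 1541/756.

2.0384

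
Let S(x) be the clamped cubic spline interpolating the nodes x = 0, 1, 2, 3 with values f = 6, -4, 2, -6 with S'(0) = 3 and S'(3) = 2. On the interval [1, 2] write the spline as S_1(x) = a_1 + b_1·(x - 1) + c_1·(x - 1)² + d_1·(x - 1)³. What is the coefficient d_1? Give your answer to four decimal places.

-16.6000

With M_i denoting the second derivative at x_i, h_i = 1, 1, 1, and Δ_i = (y_(i+1) − y_i)/h_i = -10, 6, -8:
  1·M_0 + 4·M_1 + 1·M_2 = 6(Δ_1 - Δ_0) = 96
  1·M_1 + 4·M_2 + 1·M_3 = 6(Δ_2 - Δ_1) = -84
Clamped end conditions give two more equations: 2h_0·M_0 + h_0·M_1 = 6(Δ_0 - S'(0)) = -78 and h_2·M_2 + 2h_2·M_3 = 6(S'(3) - Δ_2) = 60.
Hence M_0 = -976/15, M_1 = 782/15, M_2 = -712/15, M_3 = 806/15.
On [1, 2], with S_1(x) = a_1 + b_1·(x - 1) + c_1·(x - 1)² + d_1·(x - 1)³: c_1 = M_1/2 = 391/15, d_1 = (M_2 - M_1)/(6h_1) = -83/5, b_1 = Δ_1 - h_1(2M_1 + M_2)/6 = -52/15.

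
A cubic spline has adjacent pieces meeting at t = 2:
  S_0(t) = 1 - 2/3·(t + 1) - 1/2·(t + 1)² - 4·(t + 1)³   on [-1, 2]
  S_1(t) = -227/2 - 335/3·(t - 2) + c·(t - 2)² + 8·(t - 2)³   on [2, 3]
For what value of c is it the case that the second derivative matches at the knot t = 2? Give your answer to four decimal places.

-36.5000

S_0''(t) = -1 - 24·(t + 1), so S_0''(2) = -73. On the right, S_1''(2) = 2c, so c = -73/2.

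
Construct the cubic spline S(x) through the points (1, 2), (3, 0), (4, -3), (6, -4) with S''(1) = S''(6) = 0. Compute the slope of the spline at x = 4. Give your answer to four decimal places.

-2.4429

With M_i denoting the second derivative at x_i, h_i = 2, 1, 2, and Δ_i = (y_(i+1) − y_i)/h_i = -1, -3, -1/2:
  2·M_0 + 6·M_1 + 1·M_2 = 6(Δ_1 - Δ_0) = -12
  1·M_1 + 6·M_2 + 2·M_3 = 6(Δ_2 - Δ_1) = 15
Natural end conditions: M_0 = M_3 = 0.
Forward elimination and back-substitution give M_0 = 0, M_1 = -87/35, M_2 = 102/35, M_3 = 0.
On [4, 6], S'(x) = b_2 + 2c_2·(x - 4) + 3d_2·(x - 4)² with b_2 = Δ_2 - h_2(2M_2 + M_3)/6 = -171/70, c_2 = M_2/2 = 51/35, d_2 = (M_3 - M_2)/(6h_2) = -17/70. So S'(4) = -171/70.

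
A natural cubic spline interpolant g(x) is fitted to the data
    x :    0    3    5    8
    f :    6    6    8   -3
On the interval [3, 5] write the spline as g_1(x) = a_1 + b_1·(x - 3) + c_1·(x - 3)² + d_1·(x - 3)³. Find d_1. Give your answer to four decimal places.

-0.3542

Put m_i = g'' at the i-th knot. Here h = (3, 2, 3) and Δ = (0, 1, -11/3), so the interior equations h_(i-1)·m_(i-1) + 2(h_(i-1)+h_i)·m_i + h_i·m_(i+1) = 6(Δ_i − Δ_(i-1)) read
  3·m_0 + 10·m_1 + 2·m_2 = 6(Δ_1 - Δ_0) = 6
  2·m_1 + 10·m_2 + 3·m_3 = 6(Δ_2 - Δ_1) = -28
Natural end conditions: m_0 = m_3 = 0.
Hence m_0 = 0, m_1 = 29/24, m_2 = -73/24, m_3 = 0.
On [3, 5], with g_1(x) = a_1 + b_1·(x - 3) + c_1·(x - 3)² + d_1·(x - 3)³: c_1 = m_1/2 = 29/48, d_1 = (m_2 - m_1)/(6h_1) = -17/48, b_1 = Δ_1 - h_1(2m_1 + m_2)/6 = 29/24.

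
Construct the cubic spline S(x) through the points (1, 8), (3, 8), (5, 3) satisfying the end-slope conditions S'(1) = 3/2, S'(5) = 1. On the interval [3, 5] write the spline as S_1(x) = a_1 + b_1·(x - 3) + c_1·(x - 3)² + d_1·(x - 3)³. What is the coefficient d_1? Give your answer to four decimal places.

Put σ_i = S'' at the i-th knot. Here h = (2, 2) and Δ = (0, -5/2), so the interior equations h_(i-1)·σ_(i-1) + 2(h_(i-1)+h_i)·σ_i + h_i·σ_(i+1) = 6(Δ_i − Δ_(i-1)) read
  2·σ_0 + 8·σ_1 + 2·σ_2 = 6(Δ_1 - Δ_0) = -15
Clamped end conditions give two more equations: 2h_0·σ_0 + h_0·σ_1 = 6(Δ_0 - S'(1)) = -9 and h_1·σ_1 + 2h_1·σ_2 = 6(S'(5) - Δ_1) = 21.
Solving the tridiagonal system: σ_0 = -1/2, σ_1 = -7/2, σ_2 = 7.
On [3, 5], with S_1(x) = a_1 + b_1·(x - 3) + c_1·(x - 3)² + d_1·(x - 3)³: c_1 = σ_1/2 = -7/4, d_1 = (σ_2 - σ_1)/(6h_1) = 7/8, b_1 = Δ_1 - h_1(2σ_1 + σ_2)/6 = -5/2.

0.8750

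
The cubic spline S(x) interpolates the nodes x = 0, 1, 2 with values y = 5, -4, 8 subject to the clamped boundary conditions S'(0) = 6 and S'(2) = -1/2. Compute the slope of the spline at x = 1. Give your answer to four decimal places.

0.8750

Put M_i = S'' at the i-th knot. Here h = (1, 1) and Δ = (-9, 12), so the interior equations h_(i-1)·M_(i-1) + 2(h_(i-1)+h_i)·M_i + h_i·M_(i+1) = 6(Δ_i − Δ_(i-1)) read
  1·M_0 + 4·M_1 + 1·M_2 = 6(Δ_1 - Δ_0) = 126
Clamped end conditions give two more equations: 2h_0·M_0 + h_0·M_1 = 6(Δ_0 - S'(0)) = -90 and h_1·M_1 + 2h_1·M_2 = 6(S'(2) - Δ_1) = -75.
Forward elimination and back-substitution give M_0 = -319/4, M_1 = 139/2, M_2 = -289/4.
On [1, 2], S'(x) = b_1 + 2c_1·(x - 1) + 3d_1·(x - 1)² with b_1 = Δ_1 - h_1(2M_1 + M_2)/6 = 7/8, c_1 = M_1/2 = 139/4, d_1 = (M_2 - M_1)/(6h_1) = -189/8. So S'(1) = 7/8.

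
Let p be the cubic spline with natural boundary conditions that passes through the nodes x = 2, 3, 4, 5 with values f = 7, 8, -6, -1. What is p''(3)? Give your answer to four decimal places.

Write m_i for p''(x_i). With h_i = 1, 1, 1 and divided differences Δ_i = 1, -14, 5, the continuity of p' gives the tridiagonal system
  1·m_0 + 4·m_1 + 1·m_2 = 6(Δ_1 - Δ_0) = -90
  1·m_1 + 4·m_2 + 1·m_3 = 6(Δ_2 - Δ_1) = 114
Natural end conditions: m_0 = m_3 = 0.
Solving: m_0 = 0, m_1 = -158/5, m_2 = 182/5, m_3 = 0.

-31.6000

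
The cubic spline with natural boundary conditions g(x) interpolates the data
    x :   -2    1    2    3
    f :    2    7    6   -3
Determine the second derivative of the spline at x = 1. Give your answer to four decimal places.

-0.5161

Write M_i for g''(x_i). With h_i = 3, 1, 1 and divided differences Δ_i = 5/3, -1, -9, the continuity of g' gives the tridiagonal system
  3·M_0 + 8·M_1 + 1·M_2 = 6(Δ_1 - Δ_0) = -16
  1·M_1 + 4·M_2 + 1·M_3 = 6(Δ_2 - Δ_1) = -48
Natural end conditions: M_0 = M_3 = 0.
Forward elimination and back-substitution give M_0 = 0, M_1 = -16/31, M_2 = -368/31, M_3 = 0.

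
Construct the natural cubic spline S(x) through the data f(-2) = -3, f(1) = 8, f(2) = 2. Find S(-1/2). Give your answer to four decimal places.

6.5781

Write m_i for S''(x_i). With h_i = 3, 1 and divided differences Δ_i = 11/3, -6, the continuity of S' gives the tridiagonal system
  3·m_0 + 8·m_1 + 1·m_2 = 6(Δ_1 - Δ_0) = -58
Natural end conditions: m_0 = m_2 = 0.
Hence m_0 = 0, m_1 = -29/4, m_2 = 0.
On [-2, 1], S(x) = -3 + 175/24·(x + 2) + 0·(x + 2)² - 29/72·(x + 2)³.
With (x + 2) = 3/2: S(-1/2) = 421/64.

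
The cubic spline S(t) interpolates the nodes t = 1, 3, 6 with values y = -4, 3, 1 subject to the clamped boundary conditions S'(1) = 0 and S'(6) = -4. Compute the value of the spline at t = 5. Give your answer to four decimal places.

4.0852

Write M_i for S''(x_i). With h_i = 2, 3 and divided differences Δ_i = 7/2, -2/3, the continuity of S' gives the tridiagonal system
  2·M_0 + 10·M_1 + 3·M_2 = 6(Δ_1 - Δ_0) = -25
Clamped end conditions give two more equations: 2h_0·M_0 + h_0·M_1 = 6(Δ_0 - S'(1)) = 21 and h_1·M_1 + 2h_1·M_2 = 6(S'(6) - Δ_1) = -20.
Solving the tridiagonal system: M_0 = 139/20, M_1 = -17/5, M_2 = -49/30.
On [3, 6], S(t) = 3 + 71/20·(t - 3) - 17/10·(t - 3)² + 53/540·(t - 3)³.
With (t - 3) = 2: S(5) = 1103/270.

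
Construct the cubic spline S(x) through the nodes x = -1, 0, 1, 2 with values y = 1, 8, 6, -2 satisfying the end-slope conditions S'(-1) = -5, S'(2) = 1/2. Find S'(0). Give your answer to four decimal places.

7.3667

With M_i denoting the second derivative at x_i, h_i = 1, 1, 1, and Δ_i = (y_(i+1) − y_i)/h_i = 7, -2, -8:
  1·M_0 + 4·M_1 + 1·M_2 = 6(Δ_1 - Δ_0) = -54
  1·M_1 + 4·M_2 + 1·M_3 = 6(Δ_2 - Δ_1) = -36
Clamped end conditions give two more equations: 2h_0·M_0 + h_0·M_1 = 6(Δ_0 - S'(-1)) = 72 and h_2·M_2 + 2h_2·M_3 = 6(S'(2) - Δ_2) = 51.
Solving the tridiagonal system: M_0 = 709/15, M_1 = -338/15, M_2 = -167/15, M_3 = 466/15.
On [0, 1], S'(x) = b_1 + 2c_1·x + 3d_1·x² with b_1 = Δ_1 - h_1(2M_1 + M_2)/6 = 221/30, c_1 = M_1/2 = -169/15, d_1 = (M_2 - M_1)/(6h_1) = 19/10. So S'(0) = 221/30.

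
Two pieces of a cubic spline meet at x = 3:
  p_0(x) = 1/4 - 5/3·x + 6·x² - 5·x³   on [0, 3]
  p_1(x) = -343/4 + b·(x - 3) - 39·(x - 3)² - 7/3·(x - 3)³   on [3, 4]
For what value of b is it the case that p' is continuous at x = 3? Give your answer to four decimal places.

-100.6667

p_0'(x) = -5/3 + 12·x - 15·x², so p_0'(3) = -302/3. On the right, p_1'(3) = b, so b = -302/3.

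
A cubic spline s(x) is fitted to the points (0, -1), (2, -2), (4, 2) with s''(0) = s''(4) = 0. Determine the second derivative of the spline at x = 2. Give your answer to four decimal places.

1.8750

With m_i denoting the second derivative at x_i, h_i = 2, 2, and Δ_i = (y_(i+1) − y_i)/h_i = -1/2, 2:
  2·m_0 + 8·m_1 + 2·m_2 = 6(Δ_1 - Δ_0) = 15
Natural end conditions: m_0 = m_2 = 0.
Hence m_0 = 0, m_1 = 15/8, m_2 = 0.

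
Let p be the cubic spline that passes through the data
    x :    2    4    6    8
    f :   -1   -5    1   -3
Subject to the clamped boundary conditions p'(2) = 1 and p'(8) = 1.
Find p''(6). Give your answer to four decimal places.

-7.8000

Put m_i = p'' at the i-th knot. Here h = (2, 2, 2) and Δ = (-2, 3, -2), so the interior equations h_(i-1)·m_(i-1) + 2(h_(i-1)+h_i)·m_i + h_i·m_(i+1) = 6(Δ_i − Δ_(i-1)) read
  2·m_0 + 8·m_1 + 2·m_2 = 6(Δ_1 - Δ_0) = 30
  2·m_1 + 8·m_2 + 2·m_3 = 6(Δ_2 - Δ_1) = -30
Clamped end conditions give two more equations: 2h_0·m_0 + h_0·m_1 = 6(Δ_0 - p'(2)) = -18 and h_2·m_2 + 2h_2·m_3 = 6(p'(8) - Δ_2) = 18.
Hence m_0 = -42/5, m_1 = 39/5, m_2 = -39/5, m_3 = 42/5.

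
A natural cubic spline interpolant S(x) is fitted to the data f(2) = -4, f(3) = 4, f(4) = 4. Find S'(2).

Let m_i = S''(x_i). Step sizes h_i = 1, 1; slopes of the chords Δ_i = (y_(i+1) - y_i)/h_i = 8, 0.
  1·m_0 + 4·m_1 + 1·m_2 = 6(Δ_1 - Δ_0) = -48
Natural end conditions: m_0 = m_2 = 0.
Hence m_0 = 0, m_1 = -12, m_2 = 0.
On [2, 3], S'(x) = b_0 + 2c_0·(x - 2) + 3d_0·(x - 2)² with b_0 = Δ_0 - h_0(2m_0 + m_1)/6 = 10, c_0 = m_0/2 = 0, d_0 = (m_1 - m_0)/(6h_0) = -2. So S'(2) = 10.

10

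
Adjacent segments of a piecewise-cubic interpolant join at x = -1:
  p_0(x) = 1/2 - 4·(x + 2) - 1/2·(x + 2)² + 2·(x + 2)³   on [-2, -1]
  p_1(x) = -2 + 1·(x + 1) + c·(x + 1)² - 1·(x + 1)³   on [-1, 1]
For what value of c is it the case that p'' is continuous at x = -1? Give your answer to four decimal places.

p_0''(x) = -1 + 12·(x + 2), so p_0''(-1) = 11. On the right, p_1''(-1) = 2c, so c = 11/2.

5.5000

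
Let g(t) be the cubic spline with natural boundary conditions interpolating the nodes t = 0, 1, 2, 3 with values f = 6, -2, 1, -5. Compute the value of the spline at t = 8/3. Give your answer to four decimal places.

Let m_i = g''(x_i). Step sizes h_i = 1, 1, 1; slopes of the chords Δ_i = (y_(i+1) - y_i)/h_i = -8, 3, -6.
  1·m_0 + 4·m_1 + 1·m_2 = 6(Δ_1 - Δ_0) = 66
  1·m_1 + 4·m_2 + 1·m_3 = 6(Δ_2 - Δ_1) = -54
Natural end conditions: m_0 = m_3 = 0.
Forward elimination and back-substitution give m_0 = 0, m_1 = 106/5, m_2 = -94/5, m_3 = 0.
On [2, 3], g(t) = 1 + 4/15·(t - 2) - 47/5·(t - 2)² + 47/15·(t - 2)³.
With (t - 2) = 2/3: g(8/3) = -839/405.

-2.0716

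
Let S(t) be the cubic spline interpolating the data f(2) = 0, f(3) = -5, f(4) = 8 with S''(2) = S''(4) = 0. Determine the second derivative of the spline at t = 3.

27

Write m_i for S''(x_i). With h_i = 1, 1 and divided differences Δ_i = -5, 13, the continuity of S' gives the tridiagonal system
  1·m_0 + 4·m_1 + 1·m_2 = 6(Δ_1 - Δ_0) = 108
Natural end conditions: m_0 = m_2 = 0.
Solving: m_0 = 0, m_1 = 27, m_2 = 0.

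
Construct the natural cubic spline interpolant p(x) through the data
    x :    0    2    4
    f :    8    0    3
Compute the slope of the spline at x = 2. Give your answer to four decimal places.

-1.2500

Let M_i = p''(x_i). Step sizes h_i = 2, 2; slopes of the chords Δ_i = (y_(i+1) - y_i)/h_i = -4, 3/2.
  2·M_0 + 8·M_1 + 2·M_2 = 6(Δ_1 - Δ_0) = 33
Natural end conditions: M_0 = M_2 = 0.
Solving the tridiagonal system: M_0 = 0, M_1 = 33/8, M_2 = 0.
On [2, 4], p'(x) = b_1 + 2c_1·(x - 2) + 3d_1·(x - 2)² with b_1 = Δ_1 - h_1(2M_1 + M_2)/6 = -5/4, c_1 = M_1/2 = 33/16, d_1 = (M_2 - M_1)/(6h_1) = -11/32. So p'(2) = -5/4.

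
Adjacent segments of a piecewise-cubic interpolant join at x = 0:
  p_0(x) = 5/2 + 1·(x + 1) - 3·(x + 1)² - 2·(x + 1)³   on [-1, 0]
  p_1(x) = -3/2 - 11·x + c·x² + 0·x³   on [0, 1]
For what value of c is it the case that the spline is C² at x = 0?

-9

p_0''(x) = -6 - 12·(x + 1), so p_0''(0) = -18. On the right, p_1''(0) = 2c, so c = -9.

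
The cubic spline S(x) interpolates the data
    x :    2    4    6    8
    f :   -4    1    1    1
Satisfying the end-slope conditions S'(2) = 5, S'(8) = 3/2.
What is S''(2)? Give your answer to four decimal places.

-3.2667

Let σ_i = S''(x_i). Step sizes h_i = 2, 2, 2; slopes of the chords Δ_i = (y_(i+1) - y_i)/h_i = 5/2, 0, 0.
  2·σ_0 + 8·σ_1 + 2·σ_2 = 6(Δ_1 - Δ_0) = -15
  2·σ_1 + 8·σ_2 + 2·σ_3 = 6(Δ_2 - Δ_1) = 0
Clamped end conditions give two more equations: 2h_0·σ_0 + h_0·σ_1 = 6(Δ_0 - S'(2)) = -15 and h_2·σ_2 + 2h_2·σ_3 = 6(S'(8) - Δ_2) = 9.
Solving the tridiagonal system: σ_0 = -49/15, σ_1 = -29/30, σ_2 = -11/30, σ_3 = 73/30.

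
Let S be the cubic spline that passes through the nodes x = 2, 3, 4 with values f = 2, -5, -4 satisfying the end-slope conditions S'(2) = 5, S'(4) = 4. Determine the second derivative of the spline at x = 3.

Write M_i for S''(x_i). With h_i = 1, 1 and divided differences Δ_i = -7, 1, the continuity of S' gives the tridiagonal system
  1·M_0 + 4·M_1 + 1·M_2 = 6(Δ_1 - Δ_0) = 48
Clamped end conditions give two more equations: 2h_0·M_0 + h_0·M_1 = 6(Δ_0 - S'(2)) = -72 and h_1·M_1 + 2h_1·M_2 = 6(S'(4) - Δ_1) = 18.
Solving: M_0 = -97/2, M_1 = 25, M_2 = -7/2.

25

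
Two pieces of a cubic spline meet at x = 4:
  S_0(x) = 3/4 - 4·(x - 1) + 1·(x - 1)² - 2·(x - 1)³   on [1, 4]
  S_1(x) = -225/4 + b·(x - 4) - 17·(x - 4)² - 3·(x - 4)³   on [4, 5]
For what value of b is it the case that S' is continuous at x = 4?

-52

S_0'(x) = -4 + 2·(x - 1) - 6·(x - 1)², so S_0'(4) = -52. On the right, S_1'(4) = b, so b = -52.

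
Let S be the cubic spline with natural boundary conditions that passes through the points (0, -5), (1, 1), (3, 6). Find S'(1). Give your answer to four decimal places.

4.8333

Put σ_i = S'' at the i-th knot. Here h = (1, 2) and Δ = (6, 5/2), so the interior equations h_(i-1)·σ_(i-1) + 2(h_(i-1)+h_i)·σ_i + h_i·σ_(i+1) = 6(Δ_i − Δ_(i-1)) read
  1·σ_0 + 6·σ_1 + 2·σ_2 = 6(Δ_1 - Δ_0) = -21
Natural end conditions: σ_0 = σ_2 = 0.
Solving: σ_0 = 0, σ_1 = -7/2, σ_2 = 0.
On [1, 3], S'(t) = b_1 + 2c_1·(t - 1) + 3d_1·(t - 1)² with b_1 = Δ_1 - h_1(2σ_1 + σ_2)/6 = 29/6, c_1 = σ_1/2 = -7/4, d_1 = (σ_2 - σ_1)/(6h_1) = 7/24. So S'(1) = 29/6.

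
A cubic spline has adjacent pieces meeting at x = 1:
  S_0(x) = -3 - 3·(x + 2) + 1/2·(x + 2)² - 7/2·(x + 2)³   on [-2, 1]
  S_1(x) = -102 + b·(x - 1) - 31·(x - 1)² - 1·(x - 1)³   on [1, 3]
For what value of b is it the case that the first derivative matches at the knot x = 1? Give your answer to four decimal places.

-94.5000

S_0'(x) = -3 + 1·(x + 2) - 21/2·(x + 2)², so S_0'(1) = -189/2. On the right, S_1'(1) = b, so b = -189/2.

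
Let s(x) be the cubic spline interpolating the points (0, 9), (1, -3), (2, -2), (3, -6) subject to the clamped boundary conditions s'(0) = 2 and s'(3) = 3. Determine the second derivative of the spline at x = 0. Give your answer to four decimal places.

Write m_i for s''(x_i). With h_i = 1, 1, 1 and divided differences Δ_i = -12, 1, -4, the continuity of s' gives the tridiagonal system
  1·m_0 + 4·m_1 + 1·m_2 = 6(Δ_1 - Δ_0) = 78
  1·m_1 + 4·m_2 + 1·m_3 = 6(Δ_2 - Δ_1) = -30
Clamped end conditions give two more equations: 2h_0·m_0 + h_0·m_1 = 6(Δ_0 - s'(0)) = -84 and h_2·m_2 + 2h_2·m_3 = 6(s'(3) - Δ_2) = 42.
Hence m_0 = -944/15, m_1 = 628/15, m_2 = -398/15, m_3 = 514/15.

-62.9333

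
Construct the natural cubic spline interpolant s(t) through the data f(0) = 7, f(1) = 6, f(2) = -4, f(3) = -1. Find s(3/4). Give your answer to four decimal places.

With M_i denoting the second derivative at x_i, h_i = 1, 1, 1, and Δ_i = (y_(i+1) − y_i)/h_i = -1, -10, 3:
  1·M_0 + 4·M_1 + 1·M_2 = 6(Δ_1 - Δ_0) = -54
  1·M_1 + 4·M_2 + 1·M_3 = 6(Δ_2 - Δ_1) = 78
Natural end conditions: M_0 = M_3 = 0.
Solving the tridiagonal system: M_0 = 0, M_1 = -98/5, M_2 = 122/5, M_3 = 0.
On [0, 1], s(t) = 7 + 34/15·t + 0·t² - 49/15·t³.
With t = 3/4: s(3/4) = 2343/320.

7.3219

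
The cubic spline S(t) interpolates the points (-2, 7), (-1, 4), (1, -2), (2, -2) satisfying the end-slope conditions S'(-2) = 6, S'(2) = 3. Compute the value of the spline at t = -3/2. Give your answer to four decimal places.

7.0321

Put m_i = S'' at the i-th knot. Here h = (1, 2, 1) and Δ = (-3, -3, 0), so the interior equations h_(i-1)·m_(i-1) + 2(h_(i-1)+h_i)·m_i + h_i·m_(i+1) = 6(Δ_i − Δ_(i-1)) read
  1·m_0 + 6·m_1 + 2·m_2 = 6(Δ_1 - Δ_0) = 0
  2·m_1 + 6·m_2 + 1·m_3 = 6(Δ_2 - Δ_1) = 18
Clamped end conditions give two more equations: 2h_0·m_0 + h_0·m_1 = 6(Δ_0 - S'(-2)) = -54 and h_2·m_2 + 2h_2·m_3 = 6(S'(2) - Δ_2) = 18.
Hence m_0 = -1032/35, m_1 = 174/35, m_2 = -6/35, m_3 = 318/35.
On [-2, -1], S(t) = 7 + 6·(t + 2) - 516/35·(t + 2)² + 201/35·(t + 2)³.
With (t + 2) = 1/2: S(-3/2) = 1969/280.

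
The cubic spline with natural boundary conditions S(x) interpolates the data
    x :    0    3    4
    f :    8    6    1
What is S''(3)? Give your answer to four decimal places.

With m_i denoting the second derivative at x_i, h_i = 3, 1, and Δ_i = (y_(i+1) − y_i)/h_i = -2/3, -5:
  3·m_0 + 8·m_1 + 1·m_2 = 6(Δ_1 - Δ_0) = -26
Natural end conditions: m_0 = m_2 = 0.
Forward elimination and back-substitution give m_0 = 0, m_1 = -13/4, m_2 = 0.

-3.2500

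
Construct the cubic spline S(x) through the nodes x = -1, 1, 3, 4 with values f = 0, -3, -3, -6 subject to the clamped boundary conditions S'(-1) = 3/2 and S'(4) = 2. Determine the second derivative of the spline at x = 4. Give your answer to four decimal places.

Let M_i = S''(x_i). Step sizes h_i = 2, 2, 1; slopes of the chords Δ_i = (y_(i+1) - y_i)/h_i = -3/2, 0, -3.
  2·M_0 + 8·M_1 + 2·M_2 = 6(Δ_1 - Δ_0) = 9
  2·M_1 + 6·M_2 + 1·M_3 = 6(Δ_2 - Δ_1) = -18
Clamped end conditions give two more equations: 2h_0·M_0 + h_0·M_1 = 6(Δ_0 - S'(-1)) = -18 and h_2·M_2 + 2h_2·M_3 = 6(S'(4) - Δ_2) = 30.
Hence M_0 = -317/46, M_1 = 110/23, M_2 = -178/23, M_3 = 434/23.

18.8696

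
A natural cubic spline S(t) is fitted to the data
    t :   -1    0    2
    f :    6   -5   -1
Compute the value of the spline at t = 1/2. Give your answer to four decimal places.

With M_i denoting the second derivative at x_i, h_i = 1, 2, and Δ_i = (y_(i+1) − y_i)/h_i = -11, 2:
  1·M_0 + 6·M_1 + 2·M_2 = 6(Δ_1 - Δ_0) = 78
Natural end conditions: M_0 = M_2 = 0.
Solving the tridiagonal system: M_0 = 0, M_1 = 13, M_2 = 0.
On [0, 2], S(t) = -5 - 20/3·t + 13/2·t² - 13/12·t³.
With t = 1/2: S(1/2) = -219/32.

-6.8438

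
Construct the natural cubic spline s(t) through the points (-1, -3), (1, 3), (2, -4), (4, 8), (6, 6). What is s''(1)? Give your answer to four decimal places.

Let m_i = s''(x_i). Step sizes h_i = 2, 1, 2, 2; slopes of the chords Δ_i = (y_(i+1) - y_i)/h_i = 3, -7, 6, -1.
  2·m_0 + 6·m_1 + 1·m_2 = 6(Δ_1 - Δ_0) = -60
  1·m_1 + 6·m_2 + 2·m_3 = 6(Δ_2 - Δ_1) = 78
  2·m_2 + 8·m_3 + 2·m_4 = 6(Δ_3 - Δ_2) = -42
Natural end conditions: m_0 = m_4 = 0.
Hence m_0 = 0, m_1 = -837/64, m_2 = 591/32, m_3 = -1263/128, m_4 = 0.

-13.0781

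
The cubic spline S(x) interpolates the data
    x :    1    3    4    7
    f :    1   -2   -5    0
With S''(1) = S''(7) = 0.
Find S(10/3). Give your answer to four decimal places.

Write σ_i for S''(x_i). With h_i = 2, 1, 3 and divided differences Δ_i = -3/2, -3, 5/3, the continuity of S' gives the tridiagonal system
  2·σ_0 + 6·σ_1 + 1·σ_2 = 6(Δ_1 - Δ_0) = -9
  1·σ_1 + 8·σ_2 + 3·σ_3 = 6(Δ_2 - Δ_1) = 28
Natural end conditions: σ_0 = σ_3 = 0.
Solving: σ_0 = 0, σ_1 = -100/47, σ_2 = 177/47, σ_3 = 0.
On [3, 4], S(x) = -2 - 823/282·(x - 3) - 50/47·(x - 3)² + 277/282·(x - 3)³.
With (x - 3) = 1/3: S(10/3) = -11629/3807.

-3.0546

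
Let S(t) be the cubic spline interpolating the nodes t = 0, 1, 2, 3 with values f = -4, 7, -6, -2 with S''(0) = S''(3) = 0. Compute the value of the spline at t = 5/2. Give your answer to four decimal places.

Write m_i for S''(x_i). With h_i = 1, 1, 1 and divided differences Δ_i = 11, -13, 4, the continuity of S' gives the tridiagonal system
  1·m_0 + 4·m_1 + 1·m_2 = 6(Δ_1 - Δ_0) = -144
  1·m_1 + 4·m_2 + 1·m_3 = 6(Δ_2 - Δ_1) = 102
Natural end conditions: m_0 = m_3 = 0.
Hence m_0 = 0, m_1 = -226/5, m_2 = 184/5, m_3 = 0.
On [2, 3], S(t) = -6 - 124/15·(t - 2) + 92/5·(t - 2)² - 92/15·(t - 2)³.
With (t - 2) = 1/2: S(5/2) = -63/10.

-6.3000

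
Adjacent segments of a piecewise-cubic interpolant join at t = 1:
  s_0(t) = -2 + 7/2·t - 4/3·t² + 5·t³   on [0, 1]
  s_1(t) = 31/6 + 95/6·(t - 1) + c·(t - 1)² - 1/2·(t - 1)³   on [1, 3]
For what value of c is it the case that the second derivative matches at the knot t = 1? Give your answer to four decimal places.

13.6667

s_0''(t) = -8/3 + 30·t, so s_0''(1) = 82/3. On the right, s_1''(1) = 2c, so c = 41/3.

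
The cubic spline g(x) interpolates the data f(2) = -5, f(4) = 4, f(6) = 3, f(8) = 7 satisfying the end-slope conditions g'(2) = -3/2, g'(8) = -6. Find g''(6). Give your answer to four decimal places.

8.2000

Put σ_i = g'' at the i-th knot. Here h = (2, 2, 2) and Δ = (9/2, -1/2, 2), so the interior equations h_(i-1)·σ_(i-1) + 2(h_(i-1)+h_i)·σ_i + h_i·σ_(i+1) = 6(Δ_i − Δ_(i-1)) read
  2·σ_0 + 8·σ_1 + 2·σ_2 = 6(Δ_1 - Δ_0) = -30
  2·σ_1 + 8·σ_2 + 2·σ_3 = 6(Δ_2 - Δ_1) = 15
Clamped end conditions give two more equations: 2h_0·σ_0 + h_0·σ_1 = 6(Δ_0 - g'(2)) = 36 and h_2·σ_2 + 2h_2·σ_3 = 6(g'(8) - Δ_2) = -48.
Solving the tridiagonal system: σ_0 = 68/5, σ_1 = -46/5, σ_2 = 41/5, σ_3 = -161/10.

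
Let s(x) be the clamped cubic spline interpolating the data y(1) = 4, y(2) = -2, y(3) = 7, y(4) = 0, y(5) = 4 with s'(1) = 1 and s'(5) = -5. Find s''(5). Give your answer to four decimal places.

Write M_i for s''(x_i). With h_i = 1, 1, 1, 1 and divided differences Δ_i = -6, 9, -7, 4, the continuity of s' gives the tridiagonal system
  1·M_0 + 4·M_1 + 1·M_2 = 6(Δ_1 - Δ_0) = 90
  1·M_1 + 4·M_2 + 1·M_3 = 6(Δ_2 - Δ_1) = -96
  1·M_2 + 4·M_3 + 1·M_4 = 6(Δ_3 - Δ_2) = 66
Clamped end conditions give two more equations: 2h_0·M_0 + h_0·M_1 = 6(Δ_0 - s'(1)) = -42 and h_3·M_3 + 2h_3·M_4 = 6(s'(5) - Δ_3) = -54.
Hence M_0 = -303/7, M_1 = 312/7, M_2 = -45, M_3 = 276/7, M_4 = -327/7.

-46.7143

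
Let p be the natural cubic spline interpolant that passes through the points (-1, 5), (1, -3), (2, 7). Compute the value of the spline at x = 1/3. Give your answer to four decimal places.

-3.7901

Put M_i = p'' at the i-th knot. Here h = (2, 1) and Δ = (-4, 10), so the interior equations h_(i-1)·M_(i-1) + 2(h_(i-1)+h_i)·M_i + h_i·M_(i+1) = 6(Δ_i − Δ_(i-1)) read
  2·M_0 + 6·M_1 + 1·M_2 = 6(Δ_1 - Δ_0) = 84
Natural end conditions: M_0 = M_2 = 0.
Solving: M_0 = 0, M_1 = 14, M_2 = 0.
On [-1, 1], p(x) = 5 - 26/3·(x + 1) + 0·(x + 1)² + 7/6·(x + 1)³.
With (x + 1) = 4/3: p(1/3) = -307/81.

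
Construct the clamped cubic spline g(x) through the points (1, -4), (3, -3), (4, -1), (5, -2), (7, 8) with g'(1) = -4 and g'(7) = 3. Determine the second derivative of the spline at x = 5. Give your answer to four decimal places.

Write σ_i for g''(x_i). With h_i = 2, 1, 1, 2 and divided differences Δ_i = 1/2, 2, -1, 5, the continuity of g' gives the tridiagonal system
  2·σ_0 + 6·σ_1 + 1·σ_2 = 6(Δ_1 - Δ_0) = 9
  1·σ_1 + 4·σ_2 + 1·σ_3 = 6(Δ_2 - Δ_1) = -18
  1·σ_2 + 6·σ_3 + 2·σ_4 = 6(Δ_3 - Δ_2) = 36
Clamped end conditions give two more equations: 2h_0·σ_0 + h_0·σ_1 = 6(Δ_0 - g'(1)) = 27 and h_3·σ_3 + 2h_3·σ_4 = 6(g'(7) - Δ_3) = -12.
Hence σ_0 = 779/120, σ_1 = 31/60, σ_2 = -85/12, σ_3 = 589/60, σ_4 = -949/120.

9.8167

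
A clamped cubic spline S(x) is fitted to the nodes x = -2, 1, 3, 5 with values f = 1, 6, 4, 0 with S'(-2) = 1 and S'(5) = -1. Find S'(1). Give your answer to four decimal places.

Write M_i for S''(x_i). With h_i = 3, 2, 2 and divided differences Δ_i = 5/3, -1, -2, the continuity of S' gives the tridiagonal system
  3·M_0 + 10·M_1 + 2·M_2 = 6(Δ_1 - Δ_0) = -16
  2·M_1 + 8·M_2 + 2·M_3 = 6(Δ_2 - Δ_1) = -6
Clamped end conditions give two more equations: 2h_0·M_0 + h_0·M_1 = 6(Δ_0 - S'(-2)) = 4 and h_2·M_2 + 2h_2·M_3 = 6(S'(5) - Δ_2) = 6.
Hence M_0 = 182/111, M_1 = -72/37, M_2 = -27/37, M_3 = 69/37.
On [1, 3], S'(x) = b_1 + 2c_1·(x - 1) + 3d_1·(x - 1)² with b_1 = Δ_1 - h_1(2M_1 + M_2)/6 = 20/37, c_1 = M_1/2 = -36/37, d_1 = (M_2 - M_1)/(6h_1) = 15/148. So S'(1) = 20/37.

0.5405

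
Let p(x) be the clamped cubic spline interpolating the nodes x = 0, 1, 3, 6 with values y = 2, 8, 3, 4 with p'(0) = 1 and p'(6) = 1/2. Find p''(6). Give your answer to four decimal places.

-2.4386

Write σ_i for p''(x_i). With h_i = 1, 2, 3 and divided differences Δ_i = 6, -5/2, 1/3, the continuity of p' gives the tridiagonal system
  1·σ_0 + 6·σ_1 + 2·σ_2 = 6(Δ_1 - Δ_0) = -51
  2·σ_1 + 10·σ_2 + 3·σ_3 = 6(Δ_2 - Δ_1) = 17
Clamped end conditions give two more equations: 2h_0·σ_0 + h_0·σ_1 = 6(Δ_0 - p'(0)) = 30 and h_2·σ_2 + 2h_2·σ_3 = 6(p'(6) - Δ_2) = 1.
Solving: σ_0 = 417/19, σ_1 = -264/19, σ_2 = 99/19, σ_3 = -139/57.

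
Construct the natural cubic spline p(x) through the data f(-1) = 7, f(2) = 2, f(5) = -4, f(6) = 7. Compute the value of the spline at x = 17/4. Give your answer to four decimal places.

-6.8190

With σ_i denoting the second derivative at x_i, h_i = 3, 3, 1, and Δ_i = (y_(i+1) − y_i)/h_i = -5/3, -2, 11:
  3·σ_0 + 12·σ_1 + 3·σ_2 = 6(Δ_1 - Δ_0) = -2
  3·σ_1 + 8·σ_2 + 1·σ_3 = 6(Δ_2 - Δ_1) = 78
Natural end conditions: σ_0 = σ_3 = 0.
Hence σ_0 = 0, σ_1 = -250/87, σ_2 = 314/29, σ_3 = 0.
On [2, 5], p(x) = 2 - 395/87·(x - 2) - 125/87·(x - 2)² + 596/783·(x - 2)³.
With (x - 2) = 9/4: p(17/4) = -791/116.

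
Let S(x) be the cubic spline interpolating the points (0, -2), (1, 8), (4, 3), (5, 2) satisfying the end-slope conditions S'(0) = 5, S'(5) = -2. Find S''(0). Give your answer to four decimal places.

21.9683

Let M_i = S''(x_i). Step sizes h_i = 1, 3, 1; slopes of the chords Δ_i = (y_(i+1) - y_i)/h_i = 10, -5/3, -1.
  1·M_0 + 8·M_1 + 3·M_2 = 6(Δ_1 - Δ_0) = -70
  3·M_1 + 8·M_2 + 1·M_3 = 6(Δ_2 - Δ_1) = 4
Clamped end conditions give two more equations: 2h_0·M_0 + h_0·M_1 = 6(Δ_0 - S'(0)) = 30 and h_2·M_2 + 2h_2·M_3 = 6(S'(5) - Δ_2) = -6.
Solving: M_0 = 1384/63, M_1 = -878/63, M_2 = 410/63, M_3 = -394/63.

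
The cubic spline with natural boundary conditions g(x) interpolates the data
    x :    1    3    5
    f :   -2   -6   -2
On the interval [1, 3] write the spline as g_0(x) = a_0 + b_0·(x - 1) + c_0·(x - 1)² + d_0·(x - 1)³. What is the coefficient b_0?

-3

With M_i denoting the second derivative at x_i, h_i = 2, 2, and Δ_i = (y_(i+1) − y_i)/h_i = -2, 2:
  2·M_0 + 8·M_1 + 2·M_2 = 6(Δ_1 - Δ_0) = 24
Natural end conditions: M_0 = M_2 = 0.
Hence M_0 = 0, M_1 = 3, M_2 = 0.
On [1, 3], with g_0(x) = a_0 + b_0·(x - 1) + c_0·(x - 1)² + d_0·(x - 1)³: c_0 = M_0/2 = 0, d_0 = (M_1 - M_0)/(6h_0) = 1/4, b_0 = Δ_0 - h_0(2M_0 + M_1)/6 = -3.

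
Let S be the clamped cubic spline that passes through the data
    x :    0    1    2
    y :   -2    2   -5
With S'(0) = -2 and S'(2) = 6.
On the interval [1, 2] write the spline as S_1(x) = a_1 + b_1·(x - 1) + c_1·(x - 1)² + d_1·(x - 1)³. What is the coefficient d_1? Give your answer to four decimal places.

16.7500

Let M_i = S''(x_i). Step sizes h_i = 1, 1; slopes of the chords Δ_i = (y_(i+1) - y_i)/h_i = 4, -7.
  1·M_0 + 4·M_1 + 1·M_2 = 6(Δ_1 - Δ_0) = -66
Clamped end conditions give two more equations: 2h_0·M_0 + h_0·M_1 = 6(Δ_0 - S'(0)) = 36 and h_1·M_1 + 2h_1·M_2 = 6(S'(2) - Δ_1) = 78.
Hence M_0 = 77/2, M_1 = -41, M_2 = 119/2.
On [1, 2], with S_1(x) = a_1 + b_1·(x - 1) + c_1·(x - 1)² + d_1·(x - 1)³: c_1 = M_1/2 = -41/2, d_1 = (M_2 - M_1)/(6h_1) = 67/4, b_1 = Δ_1 - h_1(2M_1 + M_2)/6 = -13/4.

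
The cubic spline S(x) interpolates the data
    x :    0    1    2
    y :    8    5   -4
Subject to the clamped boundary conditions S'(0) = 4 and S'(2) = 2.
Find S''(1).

With σ_i denoting the second derivative at x_i, h_i = 1, 1, and Δ_i = (y_(i+1) − y_i)/h_i = -3, -9:
  1·σ_0 + 4·σ_1 + 1·σ_2 = 6(Δ_1 - Δ_0) = -36
Clamped end conditions give two more equations: 2h_0·σ_0 + h_0·σ_1 = 6(Δ_0 - S'(0)) = -42 and h_1·σ_1 + 2h_1·σ_2 = 6(S'(2) - Δ_1) = 66.
Hence σ_0 = -13, σ_1 = -16, σ_2 = 41.

-16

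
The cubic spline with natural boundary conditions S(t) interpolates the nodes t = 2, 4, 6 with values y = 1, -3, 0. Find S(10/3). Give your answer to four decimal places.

-2.3148

With M_i denoting the second derivative at x_i, h_i = 2, 2, and Δ_i = (y_(i+1) − y_i)/h_i = -2, 3/2:
  2·M_0 + 8·M_1 + 2·M_2 = 6(Δ_1 - Δ_0) = 21
Natural end conditions: M_0 = M_2 = 0.
Forward elimination and back-substitution give M_0 = 0, M_1 = 21/8, M_2 = 0.
On [2, 4], S(t) = 1 - 23/8·(t - 2) + 0·(t - 2)² + 7/32·(t - 2)³.
With (t - 2) = 4/3: S(10/3) = -125/54.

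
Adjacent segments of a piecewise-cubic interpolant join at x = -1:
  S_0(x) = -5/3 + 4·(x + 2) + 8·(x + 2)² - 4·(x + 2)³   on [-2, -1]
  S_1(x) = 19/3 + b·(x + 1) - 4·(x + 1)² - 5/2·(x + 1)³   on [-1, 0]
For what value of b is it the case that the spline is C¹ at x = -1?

8

S_0'(x) = 4 + 16·(x + 2) - 12·(x + 2)², so S_0'(-1) = 8. On the right, S_1'(-1) = b, so b = 8.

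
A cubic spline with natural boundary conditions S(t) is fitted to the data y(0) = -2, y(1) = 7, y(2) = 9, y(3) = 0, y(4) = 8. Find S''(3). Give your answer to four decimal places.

31.2857

Let σ_i = S''(x_i). Step sizes h_i = 1, 1, 1, 1; slopes of the chords Δ_i = (y_(i+1) - y_i)/h_i = 9, 2, -9, 8.
  1·σ_0 + 4·σ_1 + 1·σ_2 = 6(Δ_1 - Δ_0) = -42
  1·σ_1 + 4·σ_2 + 1·σ_3 = 6(Δ_2 - Δ_1) = -66
  1·σ_2 + 4·σ_3 + 1·σ_4 = 6(Δ_3 - Δ_2) = 102
Natural end conditions: σ_0 = σ_4 = 0.
Solving the tridiagonal system: σ_0 = 0, σ_1 = -33/7, σ_2 = -162/7, σ_3 = 219/7, σ_4 = 0.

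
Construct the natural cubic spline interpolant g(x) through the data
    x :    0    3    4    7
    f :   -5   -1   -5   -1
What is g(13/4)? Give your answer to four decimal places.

-1.9286

Write M_i for g''(x_i). With h_i = 3, 1, 3 and divided differences Δ_i = 4/3, -4, 4/3, the continuity of g' gives the tridiagonal system
  3·M_0 + 8·M_1 + 1·M_2 = 6(Δ_1 - Δ_0) = -32
  1·M_1 + 8·M_2 + 3·M_3 = 6(Δ_2 - Δ_1) = 32
Natural end conditions: M_0 = M_3 = 0.
Forward elimination and back-substitution give M_0 = 0, M_1 = -32/7, M_2 = 32/7, M_3 = 0.
On [3, 4], g(x) = -1 - 68/21·(x - 3) - 16/7·(x - 3)² + 32/21·(x - 3)³.
With (x - 3) = 1/4: g(13/4) = -27/14.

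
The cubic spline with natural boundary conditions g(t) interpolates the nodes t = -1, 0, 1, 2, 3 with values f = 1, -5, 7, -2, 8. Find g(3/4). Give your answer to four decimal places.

5.2748

With M_i denoting the second derivative at x_i, h_i = 1, 1, 1, 1, and Δ_i = (y_(i+1) − y_i)/h_i = -6, 12, -9, 10:
  1·M_0 + 4·M_1 + 1·M_2 = 6(Δ_1 - Δ_0) = 108
  1·M_1 + 4·M_2 + 1·M_3 = 6(Δ_2 - Δ_1) = -126
  1·M_2 + 4·M_3 + 1·M_4 = 6(Δ_3 - Δ_2) = 114
Natural end conditions: M_0 = M_4 = 0.
Solving: M_0 = 0, M_1 = 1119/28, M_2 = -363/7, M_3 = 1161/28, M_4 = 0.
On [0, 1], g(t) = -5 + 205/28·t + 1119/56·t² - 857/56·t³.
With t = 3/4: g(3/4) = 18905/3584.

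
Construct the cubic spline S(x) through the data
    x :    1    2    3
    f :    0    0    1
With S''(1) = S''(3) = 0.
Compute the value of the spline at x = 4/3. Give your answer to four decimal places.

-0.0741

Put M_i = S'' at the i-th knot. Here h = (1, 1) and Δ = (0, 1), so the interior equations h_(i-1)·M_(i-1) + 2(h_(i-1)+h_i)·M_i + h_i·M_(i+1) = 6(Δ_i − Δ_(i-1)) read
  1·M_0 + 4·M_1 + 1·M_2 = 6(Δ_1 - Δ_0) = 6
Natural end conditions: M_0 = M_2 = 0.
Solving the tridiagonal system: M_0 = 0, M_1 = 3/2, M_2 = 0.
On [1, 2], S(x) = 0 - 1/4·(x - 1) + 0·(x - 1)² + 1/4·(x - 1)³.
With (x - 1) = 1/3: S(4/3) = -2/27.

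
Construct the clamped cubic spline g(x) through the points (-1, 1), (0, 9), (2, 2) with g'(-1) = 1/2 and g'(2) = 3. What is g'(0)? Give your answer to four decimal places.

5.5833

Write σ_i for g''(x_i). With h_i = 1, 2 and divided differences Δ_i = 8, -7/2, the continuity of g' gives the tridiagonal system
  1·σ_0 + 6·σ_1 + 2·σ_2 = 6(Δ_1 - Δ_0) = -69
Clamped end conditions give two more equations: 2h_0·σ_0 + h_0·σ_1 = 6(Δ_0 - g'(-1)) = 45 and h_1·σ_1 + 2h_1·σ_2 = 6(g'(2) - Δ_1) = 39.
Solving the tridiagonal system: σ_0 = 209/6, σ_1 = -74/3, σ_2 = 265/12.
On [0, 2], g'(x) = b_1 + 2c_1·x + 3d_1·x² with b_1 = Δ_1 - h_1(2σ_1 + σ_2)/6 = 67/12, c_1 = σ_1/2 = -37/3, d_1 = (σ_2 - σ_1)/(6h_1) = 187/48. So g'(0) = 67/12.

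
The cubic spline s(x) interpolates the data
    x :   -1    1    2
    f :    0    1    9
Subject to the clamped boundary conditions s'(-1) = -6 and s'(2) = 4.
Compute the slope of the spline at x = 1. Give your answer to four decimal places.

Put σ_i = s'' at the i-th knot. Here h = (2, 1) and Δ = (1/2, 8), so the interior equations h_(i-1)·σ_(i-1) + 2(h_(i-1)+h_i)·σ_i + h_i·σ_(i+1) = 6(Δ_i − Δ_(i-1)) read
  2·σ_0 + 6·σ_1 + 1·σ_2 = 6(Δ_1 - Δ_0) = 45
Clamped end conditions give two more equations: 2h_0·σ_0 + h_0·σ_1 = 6(Δ_0 - s'(-1)) = 39 and h_1·σ_1 + 2h_1·σ_2 = 6(s'(2) - Δ_1) = -24.
Hence σ_0 = 67/12, σ_1 = 25/3, σ_2 = -97/6.
On [1, 2], s'(x) = b_1 + 2c_1·(x - 1) + 3d_1·(x - 1)² with b_1 = Δ_1 - h_1(2σ_1 + σ_2)/6 = 95/12, c_1 = σ_1/2 = 25/6, d_1 = (σ_2 - σ_1)/(6h_1) = -49/12. So s'(1) = 95/12.

7.9167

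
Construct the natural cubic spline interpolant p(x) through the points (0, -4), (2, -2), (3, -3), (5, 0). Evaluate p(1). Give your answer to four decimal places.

With σ_i denoting the second derivative at x_i, h_i = 2, 1, 2, and Δ_i = (y_(i+1) − y_i)/h_i = 1, -1, 3/2:
  2·σ_0 + 6·σ_1 + 1·σ_2 = 6(Δ_1 - Δ_0) = -12
  1·σ_1 + 6·σ_2 + 2·σ_3 = 6(Δ_2 - Δ_1) = 15
Natural end conditions: σ_0 = σ_3 = 0.
Solving: σ_0 = 0, σ_1 = -87/35, σ_2 = 102/35, σ_3 = 0.
On [0, 2], p(x) = -4 + 64/35·x + 0·x² - 29/140·x³.
With x = 1: p(1) = -333/140.

-2.3786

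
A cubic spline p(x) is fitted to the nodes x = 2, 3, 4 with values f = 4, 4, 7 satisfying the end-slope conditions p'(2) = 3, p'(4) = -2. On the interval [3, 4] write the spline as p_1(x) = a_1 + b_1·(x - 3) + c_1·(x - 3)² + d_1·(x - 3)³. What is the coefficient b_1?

2

Put σ_i = p'' at the i-th knot. Here h = (1, 1) and Δ = (0, 3), so the interior equations h_(i-1)·σ_(i-1) + 2(h_(i-1)+h_i)·σ_i + h_i·σ_(i+1) = 6(Δ_i − Δ_(i-1)) read
  1·σ_0 + 4·σ_1 + 1·σ_2 = 6(Δ_1 - Δ_0) = 18
Clamped end conditions give two more equations: 2h_0·σ_0 + h_0·σ_1 = 6(Δ_0 - p'(2)) = -18 and h_1·σ_1 + 2h_1·σ_2 = 6(p'(4) - Δ_1) = -30.
Solving the tridiagonal system: σ_0 = -16, σ_1 = 14, σ_2 = -22.
On [3, 4], with p_1(x) = a_1 + b_1·(x - 3) + c_1·(x - 3)² + d_1·(x - 3)³: c_1 = σ_1/2 = 7, d_1 = (σ_2 - σ_1)/(6h_1) = -6, b_1 = Δ_1 - h_1(2σ_1 + σ_2)/6 = 2.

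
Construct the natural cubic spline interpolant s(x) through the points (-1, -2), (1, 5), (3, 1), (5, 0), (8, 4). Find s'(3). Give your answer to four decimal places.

Put σ_i = s'' at the i-th knot. Here h = (2, 2, 2, 3) and Δ = (7/2, -2, -1/2, 4/3), so the interior equations h_(i-1)·σ_(i-1) + 2(h_(i-1)+h_i)·σ_i + h_i·σ_(i+1) = 6(Δ_i − Δ_(i-1)) read
  2·σ_0 + 8·σ_1 + 2·σ_2 = 6(Δ_1 - Δ_0) = -33
  2·σ_1 + 8·σ_2 + 2·σ_3 = 6(Δ_2 - Δ_1) = 9
  2·σ_2 + 10·σ_3 + 3·σ_4 = 6(Δ_3 - Δ_2) = 11
Natural end conditions: σ_0 = σ_4 = 0.
Solving: σ_0 = 0, σ_1 = -661/142, σ_2 = 301/142, σ_3 = 48/71, σ_4 = 0.
On [3, 5], s'(x) = b_2 + 2c_2·(x - 3) + 3d_2·(x - 3)² with b_2 = Δ_2 - h_2(2σ_2 + σ_3)/6 = -911/426, c_2 = σ_2/2 = 301/284, d_2 = (σ_3 - σ_2)/(6h_2) = -205/1704. So s'(3) = -911/426.

-2.1385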